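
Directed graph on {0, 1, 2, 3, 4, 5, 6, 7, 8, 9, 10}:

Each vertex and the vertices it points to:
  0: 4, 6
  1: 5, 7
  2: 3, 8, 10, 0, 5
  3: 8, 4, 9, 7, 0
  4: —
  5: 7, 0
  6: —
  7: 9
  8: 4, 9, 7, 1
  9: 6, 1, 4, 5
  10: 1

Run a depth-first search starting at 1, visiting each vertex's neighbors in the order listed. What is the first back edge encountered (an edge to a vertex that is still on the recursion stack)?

9->1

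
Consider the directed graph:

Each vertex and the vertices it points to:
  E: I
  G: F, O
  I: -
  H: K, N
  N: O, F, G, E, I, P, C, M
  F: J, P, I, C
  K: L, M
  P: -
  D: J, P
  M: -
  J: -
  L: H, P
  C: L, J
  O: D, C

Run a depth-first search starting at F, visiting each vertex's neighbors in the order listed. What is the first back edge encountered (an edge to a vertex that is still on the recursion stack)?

DFS from F (visiting each vertex's neighbors in the order listed); mark gray on enter, black on exit:
F gray
  J gray
  J black
  P gray
  P black
  I gray
  I black
  C gray
    L gray
      H gray
        K gray
          K→L: L is gray → back edge
First back edge: K → L.

K->L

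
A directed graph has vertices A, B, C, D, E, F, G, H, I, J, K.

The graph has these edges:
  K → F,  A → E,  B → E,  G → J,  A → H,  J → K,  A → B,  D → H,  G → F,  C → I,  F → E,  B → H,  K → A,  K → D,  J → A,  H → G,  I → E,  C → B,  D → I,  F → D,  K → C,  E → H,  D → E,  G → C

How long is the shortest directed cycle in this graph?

For each vertex v, BFS finds the shortest path from v back to v.
The shortest such closed walk is G → J → A → H → G, length 4.

4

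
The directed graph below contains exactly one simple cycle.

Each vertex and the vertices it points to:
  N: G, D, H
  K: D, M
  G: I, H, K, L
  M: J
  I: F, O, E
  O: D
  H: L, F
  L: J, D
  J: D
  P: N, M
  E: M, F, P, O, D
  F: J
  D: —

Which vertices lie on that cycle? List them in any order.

E, G, I, N, P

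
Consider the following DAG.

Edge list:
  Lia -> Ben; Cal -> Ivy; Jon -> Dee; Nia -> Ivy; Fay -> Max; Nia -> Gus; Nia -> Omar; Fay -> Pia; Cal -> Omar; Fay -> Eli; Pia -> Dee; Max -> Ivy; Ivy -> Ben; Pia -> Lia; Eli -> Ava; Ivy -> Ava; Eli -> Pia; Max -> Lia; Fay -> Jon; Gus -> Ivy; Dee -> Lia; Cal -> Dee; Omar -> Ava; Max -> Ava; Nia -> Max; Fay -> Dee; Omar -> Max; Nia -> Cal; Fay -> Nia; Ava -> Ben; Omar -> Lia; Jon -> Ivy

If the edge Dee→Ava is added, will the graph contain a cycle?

Adding Dee→Ava creates a cycle iff Ava can already reach Dee.
Explore from Ava: no path reaches Dee. The graph stays acyclic.

No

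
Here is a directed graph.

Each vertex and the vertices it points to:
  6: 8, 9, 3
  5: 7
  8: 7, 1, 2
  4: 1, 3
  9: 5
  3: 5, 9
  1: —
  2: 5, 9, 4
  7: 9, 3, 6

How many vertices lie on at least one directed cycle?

8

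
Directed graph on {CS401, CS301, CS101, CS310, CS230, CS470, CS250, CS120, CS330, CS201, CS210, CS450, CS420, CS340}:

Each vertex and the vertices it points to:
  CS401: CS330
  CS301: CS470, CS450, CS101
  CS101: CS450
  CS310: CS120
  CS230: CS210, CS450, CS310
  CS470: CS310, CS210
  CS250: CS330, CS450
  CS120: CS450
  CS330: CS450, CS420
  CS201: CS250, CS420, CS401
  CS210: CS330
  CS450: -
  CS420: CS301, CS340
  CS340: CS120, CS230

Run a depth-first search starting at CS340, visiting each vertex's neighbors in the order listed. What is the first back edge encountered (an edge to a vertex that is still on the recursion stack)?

CS470->CS210

DFS from CS340 (visiting each vertex's neighbors in the order listed); mark gray on enter, black on exit:
CS340 gray
  CS120 gray
    CS450 gray
    CS450 black
  CS120 black
  CS230 gray
    CS210 gray
      CS330 gray
        CS330→CS450: CS450 black — skip
        CS420 gray
          CS301 gray
            CS470 gray
              CS310 gray
                CS310→CS120: CS120 black — skip
              CS310 black
              CS470→CS210: CS210 is gray → back edge
First back edge: CS470 → CS210.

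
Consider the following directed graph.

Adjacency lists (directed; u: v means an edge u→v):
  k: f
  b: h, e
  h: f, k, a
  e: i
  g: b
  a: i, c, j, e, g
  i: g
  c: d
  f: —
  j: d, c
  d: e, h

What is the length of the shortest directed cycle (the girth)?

4

For each vertex v, BFS finds the shortest path from v back to v.
The shortest such closed walk is h → a → c → d → h, length 4.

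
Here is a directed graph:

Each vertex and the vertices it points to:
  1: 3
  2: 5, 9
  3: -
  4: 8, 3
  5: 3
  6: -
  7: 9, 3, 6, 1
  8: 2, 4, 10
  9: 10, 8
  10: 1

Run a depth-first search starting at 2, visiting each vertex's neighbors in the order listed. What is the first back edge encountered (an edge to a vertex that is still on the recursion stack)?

DFS from 2 (visiting each vertex's neighbors in the order listed); mark gray on enter, black on exit:
2 gray
  5 gray
    3 gray
    3 black
  5 black
  9 gray
    10 gray
      1 gray
        1→3: 3 black — skip
      1 black
    10 black
    8 gray
      8→2: 2 is gray → back edge
First back edge: 8 → 2.

8->2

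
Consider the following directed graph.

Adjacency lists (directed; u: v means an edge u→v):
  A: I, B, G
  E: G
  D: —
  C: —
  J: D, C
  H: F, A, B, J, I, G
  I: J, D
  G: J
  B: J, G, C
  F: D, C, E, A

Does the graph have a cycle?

No

DFS with white/gray/black marking, starting from I:
I gray
  J gray
    D gray
    D black
    C gray
    C black
  J black
  I→D: D black — skip
I black
A gray
  A→I: I black — skip
  B gray
    B→J: J black — skip
    G gray
      G→J: J black — skip
    G black
    B→C: C black — skip
  B black
  A→G: G black — skip
A black
E gray
  E→G: G black — skip
E black
H gray
  F gray
    F→D: D black — skip
    F→C: C black — skip
    F→E: E black — skip
    F→A: A black — skip
  F black
  H→A: A black — skip
  H→B: B black — skip
  H→J: J black — skip
  H→I: I black — skip
  H→G: G black — skip
H black
Every edge goes to a white or black vertex — no back edge, so the graph is acyclic.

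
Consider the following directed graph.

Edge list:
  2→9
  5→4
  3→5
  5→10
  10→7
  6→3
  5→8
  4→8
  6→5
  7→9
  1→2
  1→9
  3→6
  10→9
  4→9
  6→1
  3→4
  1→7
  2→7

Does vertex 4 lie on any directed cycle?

4 lies on a cycle iff there is a path from 4 back to itself.
Exploring from 4, it never reaches itself; equivalently, its strongly connected component is a singleton.

No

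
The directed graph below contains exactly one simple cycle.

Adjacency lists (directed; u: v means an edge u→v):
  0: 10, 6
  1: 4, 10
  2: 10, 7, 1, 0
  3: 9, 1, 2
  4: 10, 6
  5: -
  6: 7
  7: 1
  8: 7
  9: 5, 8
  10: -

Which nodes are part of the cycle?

1, 4, 6, 7

DFS with gray/black marking from 1:
1 gray
  4 gray
    10 gray
    10 black
    6 gray
      7 gray
        7→1: 1 is gray → back edge
Back edge closes the cycle 1 → 4 → 6 → 7 → 1; its vertices are {1, 4, 6, 7}.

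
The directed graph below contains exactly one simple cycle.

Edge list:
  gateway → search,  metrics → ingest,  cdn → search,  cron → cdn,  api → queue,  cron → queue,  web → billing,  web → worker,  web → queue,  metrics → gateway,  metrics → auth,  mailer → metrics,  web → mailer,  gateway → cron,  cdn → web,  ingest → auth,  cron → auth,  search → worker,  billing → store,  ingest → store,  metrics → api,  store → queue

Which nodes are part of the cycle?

DFS with gray/black marking from cdn:
cdn gray
  search gray
    worker gray
    worker black
  search black
  web gray
    billing gray
      store gray
        queue gray
        queue black
      store black
    billing black
    mailer gray
      metrics gray
        ingest gray
          auth gray
          auth black
          ingest→store: store black — skip
        ingest black
        api gray
          api→queue: queue black — skip
        api black
        gateway gray
          gateway→search: search black — skip
          cron gray
            cron→queue: queue black — skip
            cron→auth: auth black — skip
            cron→cdn: cdn is gray → back edge
Back edge closes the cycle cdn → web → mailer → metrics → gateway → cron → cdn; its vertices are {cdn, web, cron, mailer, gateway, metrics}.

cdn, web, cron, mailer, gateway, metrics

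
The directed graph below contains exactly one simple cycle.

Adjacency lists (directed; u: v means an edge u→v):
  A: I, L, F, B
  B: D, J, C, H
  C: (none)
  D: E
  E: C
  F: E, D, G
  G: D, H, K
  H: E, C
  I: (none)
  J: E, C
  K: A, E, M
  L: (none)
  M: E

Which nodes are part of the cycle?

DFS with gray/black marking from A:
A gray
  I gray
  I black
  L gray
  L black
  F gray
    E gray
      C gray
      C black
    E black
    D gray
      D→E: E black — skip
    D black
    G gray
      G→D: D black — skip
      H gray
        H→E: E black — skip
        H→C: C black — skip
      H black
      K gray
        K→A: A is gray → back edge
Back edge closes the cycle A → F → G → K → A; its vertices are {A, F, G, K}.

A, F, G, K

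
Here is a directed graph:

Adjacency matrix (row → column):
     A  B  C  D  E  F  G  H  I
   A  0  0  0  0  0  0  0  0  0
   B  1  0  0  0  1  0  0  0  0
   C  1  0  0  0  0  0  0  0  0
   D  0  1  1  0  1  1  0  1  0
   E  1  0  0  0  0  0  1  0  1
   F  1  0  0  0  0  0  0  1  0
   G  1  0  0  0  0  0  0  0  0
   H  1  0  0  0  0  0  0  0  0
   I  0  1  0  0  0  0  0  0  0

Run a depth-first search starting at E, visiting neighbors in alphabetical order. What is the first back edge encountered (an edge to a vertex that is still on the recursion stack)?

B->E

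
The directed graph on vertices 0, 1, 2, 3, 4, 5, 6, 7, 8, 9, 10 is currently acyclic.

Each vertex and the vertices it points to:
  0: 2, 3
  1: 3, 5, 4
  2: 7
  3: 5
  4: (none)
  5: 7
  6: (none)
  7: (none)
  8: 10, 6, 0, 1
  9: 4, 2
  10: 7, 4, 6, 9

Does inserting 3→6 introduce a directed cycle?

Adding 3→6 creates a cycle iff 6 can already reach 3.
Explore from 6: no path reaches 3. The graph stays acyclic.

No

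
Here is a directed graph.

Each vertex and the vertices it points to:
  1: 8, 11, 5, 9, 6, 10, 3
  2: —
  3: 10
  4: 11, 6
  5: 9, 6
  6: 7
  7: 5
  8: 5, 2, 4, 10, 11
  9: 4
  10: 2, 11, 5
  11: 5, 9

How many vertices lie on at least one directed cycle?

6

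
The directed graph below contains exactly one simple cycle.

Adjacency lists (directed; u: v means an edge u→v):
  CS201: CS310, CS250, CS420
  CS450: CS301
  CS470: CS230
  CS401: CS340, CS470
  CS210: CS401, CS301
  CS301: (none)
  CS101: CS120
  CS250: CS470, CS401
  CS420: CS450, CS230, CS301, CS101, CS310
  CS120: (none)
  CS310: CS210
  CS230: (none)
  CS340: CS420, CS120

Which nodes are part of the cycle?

DFS with gray/black marking from CS420:
CS420 gray
  CS450 gray
    CS301 gray
    CS301 black
  CS450 black
  CS230 gray
  CS230 black
  CS420→CS301: CS301 black — skip
  CS101 gray
    CS120 gray
    CS120 black
  CS101 black
  CS310 gray
    CS210 gray
      CS401 gray
        CS340 gray
          CS340→CS420: CS420 is gray → back edge
Back edge closes the cycle CS420 → CS310 → CS210 → CS401 → CS340 → CS420; its vertices are {CS210, CS310, CS340, CS401, CS420}.

CS210, CS310, CS340, CS401, CS420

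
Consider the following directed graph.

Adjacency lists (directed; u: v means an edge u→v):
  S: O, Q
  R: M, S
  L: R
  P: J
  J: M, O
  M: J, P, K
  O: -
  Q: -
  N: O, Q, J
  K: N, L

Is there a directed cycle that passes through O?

O lies on a cycle iff there is a path from O back to itself.
Exploring from O, it never reaches itself; equivalently, its strongly connected component is a singleton.

No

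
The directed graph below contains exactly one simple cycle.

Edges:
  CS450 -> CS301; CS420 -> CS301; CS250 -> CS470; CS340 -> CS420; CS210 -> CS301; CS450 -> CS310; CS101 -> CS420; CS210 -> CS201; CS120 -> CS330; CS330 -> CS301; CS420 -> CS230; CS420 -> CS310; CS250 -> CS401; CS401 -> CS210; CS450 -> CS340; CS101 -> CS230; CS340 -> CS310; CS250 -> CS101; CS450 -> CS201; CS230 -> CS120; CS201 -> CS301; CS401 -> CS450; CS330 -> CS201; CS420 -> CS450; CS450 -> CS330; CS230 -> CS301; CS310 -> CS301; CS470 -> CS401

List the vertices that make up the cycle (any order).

CS340, CS420, CS450

DFS with gray/black marking from CS420:
CS420 gray
  CS230 gray
    CS301 gray
    CS301 black
    CS120 gray
      CS330 gray
        CS330→CS301: CS301 black — skip
        CS201 gray
          CS201→CS301: CS301 black — skip
        CS201 black
      CS330 black
    CS120 black
  CS230 black
  CS450 gray
    CS340 gray
      CS310 gray
        CS310→CS301: CS301 black — skip
      CS310 black
      CS340→CS420: CS420 is gray → back edge
Back edge closes the cycle CS420 → CS450 → CS340 → CS420; its vertices are {CS340, CS420, CS450}.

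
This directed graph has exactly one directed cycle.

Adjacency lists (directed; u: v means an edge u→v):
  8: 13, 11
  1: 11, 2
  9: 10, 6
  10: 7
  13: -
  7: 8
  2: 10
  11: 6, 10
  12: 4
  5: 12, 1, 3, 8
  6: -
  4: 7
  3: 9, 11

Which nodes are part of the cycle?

DFS with gray/black marking from 8:
8 gray
  13 gray
  13 black
  11 gray
    6 gray
    6 black
    10 gray
      7 gray
        7→8: 8 is gray → back edge
Back edge closes the cycle 8 → 11 → 10 → 7 → 8; its vertices are {7, 8, 10, 11}.

7, 8, 10, 11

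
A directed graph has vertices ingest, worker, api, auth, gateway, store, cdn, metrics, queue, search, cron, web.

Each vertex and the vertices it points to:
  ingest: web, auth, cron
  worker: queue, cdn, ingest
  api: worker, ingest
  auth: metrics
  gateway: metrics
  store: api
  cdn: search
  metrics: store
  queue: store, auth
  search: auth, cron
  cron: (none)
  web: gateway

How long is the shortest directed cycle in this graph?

For each vertex v, BFS finds the shortest path from v back to v.
The shortest such closed walk is store → api → worker → queue → store, length 4.

4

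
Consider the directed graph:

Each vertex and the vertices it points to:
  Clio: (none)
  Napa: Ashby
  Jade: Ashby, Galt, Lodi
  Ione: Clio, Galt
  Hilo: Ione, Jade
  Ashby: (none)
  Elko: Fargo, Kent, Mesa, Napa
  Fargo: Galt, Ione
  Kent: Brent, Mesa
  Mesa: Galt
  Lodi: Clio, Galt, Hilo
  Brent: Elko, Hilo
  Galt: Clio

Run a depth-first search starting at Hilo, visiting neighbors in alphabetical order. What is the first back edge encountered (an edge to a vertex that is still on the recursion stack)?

DFS from Hilo (visiting neighbors in alphabetical order); mark gray on enter, black on exit:
Hilo gray
  Ione gray
    Clio gray
    Clio black
    Galt gray
      Galt→Clio: Clio black — skip
    Galt black
  Ione black
  Jade gray
    Ashby gray
    Ashby black
    Jade→Galt: Galt black — skip
    Lodi gray
      Lodi→Clio: Clio black — skip
      Lodi→Galt: Galt black — skip
      Lodi→Hilo: Hilo is gray → back edge
First back edge: Lodi → Hilo.

Lodi→Hilo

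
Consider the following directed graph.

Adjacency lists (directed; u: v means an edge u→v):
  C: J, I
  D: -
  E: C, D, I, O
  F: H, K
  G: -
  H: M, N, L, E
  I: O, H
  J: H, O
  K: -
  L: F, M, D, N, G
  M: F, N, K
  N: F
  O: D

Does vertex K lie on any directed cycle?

No

K lies on a cycle iff there is a path from K back to itself.
Exploring from K, it never reaches itself; equivalently, its strongly connected component is a singleton.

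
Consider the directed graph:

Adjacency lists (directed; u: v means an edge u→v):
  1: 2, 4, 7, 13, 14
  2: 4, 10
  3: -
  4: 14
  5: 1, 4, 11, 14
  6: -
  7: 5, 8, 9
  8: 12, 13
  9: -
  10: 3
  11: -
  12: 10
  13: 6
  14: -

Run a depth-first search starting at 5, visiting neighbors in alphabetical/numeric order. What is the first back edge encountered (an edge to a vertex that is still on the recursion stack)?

7→5

DFS from 5 (visiting neighbors in alphabetical/numeric order); mark gray on enter, black on exit:
5 gray
  1 gray
    2 gray
      4 gray
        14 gray
        14 black
      4 black
      10 gray
        3 gray
        3 black
      10 black
    2 black
    1→4: 4 black — skip
    7 gray
      7→5: 5 is gray → back edge
First back edge: 7 → 5.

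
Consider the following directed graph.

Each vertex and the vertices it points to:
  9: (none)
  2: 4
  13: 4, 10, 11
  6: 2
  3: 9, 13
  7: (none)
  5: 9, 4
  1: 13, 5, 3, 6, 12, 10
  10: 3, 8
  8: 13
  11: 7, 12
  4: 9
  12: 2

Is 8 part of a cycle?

8 is on a cycle iff 8 can reach itself via ≥1 edge.
8 → 13 → 10 → 8 — yes.

Yes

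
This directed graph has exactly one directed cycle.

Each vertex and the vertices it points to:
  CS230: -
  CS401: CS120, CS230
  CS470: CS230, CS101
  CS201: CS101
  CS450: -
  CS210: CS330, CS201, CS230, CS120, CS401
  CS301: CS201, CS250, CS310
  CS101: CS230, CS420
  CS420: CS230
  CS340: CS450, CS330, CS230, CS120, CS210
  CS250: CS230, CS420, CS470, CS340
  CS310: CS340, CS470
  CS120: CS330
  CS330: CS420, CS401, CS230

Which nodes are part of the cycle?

CS120, CS330, CS401

DFS with gray/black marking from CS120:
CS120 gray
  CS330 gray
    CS420 gray
      CS230 gray
      CS230 black
    CS420 black
    CS401 gray
      CS401→CS120: CS120 is gray → back edge
Back edge closes the cycle CS120 → CS330 → CS401 → CS120; its vertices are {CS120, CS330, CS401}.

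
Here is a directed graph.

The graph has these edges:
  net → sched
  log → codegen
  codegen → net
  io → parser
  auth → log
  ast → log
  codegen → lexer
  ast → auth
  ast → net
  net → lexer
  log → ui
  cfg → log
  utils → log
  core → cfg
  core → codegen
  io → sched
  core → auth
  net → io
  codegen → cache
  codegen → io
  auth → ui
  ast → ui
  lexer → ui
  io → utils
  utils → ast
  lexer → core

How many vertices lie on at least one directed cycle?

10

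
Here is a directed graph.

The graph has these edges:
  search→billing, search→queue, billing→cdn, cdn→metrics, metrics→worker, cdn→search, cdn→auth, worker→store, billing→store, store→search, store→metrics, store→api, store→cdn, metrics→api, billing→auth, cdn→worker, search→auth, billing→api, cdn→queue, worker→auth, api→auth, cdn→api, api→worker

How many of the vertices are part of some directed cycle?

A vertex is on a directed cycle iff it belongs to a strongly connected component of size ≥ 2 (or has a self-loop).
The vertices on cycles are {api, cdn, store, search, worker, billing, metrics} — 7 in total.

7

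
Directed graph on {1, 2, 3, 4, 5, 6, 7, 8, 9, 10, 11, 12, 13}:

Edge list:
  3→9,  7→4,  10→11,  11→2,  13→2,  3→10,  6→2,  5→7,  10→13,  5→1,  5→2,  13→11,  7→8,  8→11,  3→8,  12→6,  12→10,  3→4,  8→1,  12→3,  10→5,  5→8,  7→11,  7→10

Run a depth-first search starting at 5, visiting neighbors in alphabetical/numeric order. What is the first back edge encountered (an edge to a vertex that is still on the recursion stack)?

10→5

DFS from 5 (visiting neighbors in alphabetical/numeric order); mark gray on enter, black on exit:
5 gray
  1 gray
  1 black
  2 gray
  2 black
  7 gray
    4 gray
    4 black
    8 gray
      8→1: 1 black — skip
      11 gray
        11→2: 2 black — skip
      11 black
    8 black
    10 gray
      10→5: 5 is gray → back edge
First back edge: 10 → 5.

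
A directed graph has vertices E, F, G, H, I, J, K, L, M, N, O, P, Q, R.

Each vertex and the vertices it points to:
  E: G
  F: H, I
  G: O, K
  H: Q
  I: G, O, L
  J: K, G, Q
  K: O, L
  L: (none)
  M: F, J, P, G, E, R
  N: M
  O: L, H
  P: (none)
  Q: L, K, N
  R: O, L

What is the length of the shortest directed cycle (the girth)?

4

For each vertex v, BFS finds the shortest path from v back to v.
The shortest such closed walk is M → J → Q → N → M, length 4.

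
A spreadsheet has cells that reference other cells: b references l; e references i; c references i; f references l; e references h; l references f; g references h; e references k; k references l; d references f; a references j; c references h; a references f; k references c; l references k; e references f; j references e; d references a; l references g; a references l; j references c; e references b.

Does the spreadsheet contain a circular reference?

Yes

DFS with white/gray/black marking, starting from c:
c gray
  i gray
  i black
  h gray
  h black
c black
a gray
  j gray
    j→c: c black — skip
    e gray
      e→h: h black — skip
      e→i: i black — skip
      b gray
        l gray
          k gray
            k→c: c black — skip
            k→l: l is gray → back edge
Back edge found, so a cycle exists: l → k → l.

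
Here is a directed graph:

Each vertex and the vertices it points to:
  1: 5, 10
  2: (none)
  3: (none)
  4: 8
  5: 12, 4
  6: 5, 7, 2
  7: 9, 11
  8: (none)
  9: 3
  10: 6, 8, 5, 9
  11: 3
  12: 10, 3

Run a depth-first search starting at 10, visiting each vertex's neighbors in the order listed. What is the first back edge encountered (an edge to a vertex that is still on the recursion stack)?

12→10

DFS from 10 (visiting each vertex's neighbors in the order listed); mark gray on enter, black on exit:
10 gray
  6 gray
    5 gray
      12 gray
        12→10: 10 is gray → back edge
First back edge: 12 → 10.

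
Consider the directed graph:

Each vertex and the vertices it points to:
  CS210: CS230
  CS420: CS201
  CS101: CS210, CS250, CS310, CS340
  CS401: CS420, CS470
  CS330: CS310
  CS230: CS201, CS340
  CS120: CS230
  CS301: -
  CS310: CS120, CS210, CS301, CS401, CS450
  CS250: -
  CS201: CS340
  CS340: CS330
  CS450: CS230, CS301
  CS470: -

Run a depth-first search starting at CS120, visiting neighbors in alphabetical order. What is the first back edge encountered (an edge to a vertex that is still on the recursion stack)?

CS310->CS120

DFS from CS120 (visiting neighbors in alphabetical order); mark gray on enter, black on exit:
CS120 gray
  CS230 gray
    CS201 gray
      CS340 gray
        CS330 gray
          CS310 gray
            CS310→CS120: CS120 is gray → back edge
First back edge: CS310 → CS120.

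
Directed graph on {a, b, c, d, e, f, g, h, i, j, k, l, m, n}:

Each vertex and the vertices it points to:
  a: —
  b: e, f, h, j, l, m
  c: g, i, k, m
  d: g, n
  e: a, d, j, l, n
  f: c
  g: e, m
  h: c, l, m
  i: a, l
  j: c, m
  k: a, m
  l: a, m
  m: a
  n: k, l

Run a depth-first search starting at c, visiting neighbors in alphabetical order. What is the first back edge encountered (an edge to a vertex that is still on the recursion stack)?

d->g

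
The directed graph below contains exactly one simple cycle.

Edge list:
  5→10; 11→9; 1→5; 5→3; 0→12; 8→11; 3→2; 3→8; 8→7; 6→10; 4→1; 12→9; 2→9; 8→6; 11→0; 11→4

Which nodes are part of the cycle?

1, 3, 4, 5, 8, 11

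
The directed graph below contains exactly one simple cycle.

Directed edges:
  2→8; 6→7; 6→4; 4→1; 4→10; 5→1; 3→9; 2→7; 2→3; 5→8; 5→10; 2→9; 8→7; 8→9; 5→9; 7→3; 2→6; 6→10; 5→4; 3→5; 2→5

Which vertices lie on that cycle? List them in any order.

3, 5, 7, 8

DFS with gray/black marking from 3:
3 gray
  9 gray
  9 black
  5 gray
    1 gray
    1 black
    10 gray
    10 black
    8 gray
      7 gray
        7→3: 3 is gray → back edge
Back edge closes the cycle 3 → 5 → 8 → 7 → 3; its vertices are {3, 5, 7, 8}.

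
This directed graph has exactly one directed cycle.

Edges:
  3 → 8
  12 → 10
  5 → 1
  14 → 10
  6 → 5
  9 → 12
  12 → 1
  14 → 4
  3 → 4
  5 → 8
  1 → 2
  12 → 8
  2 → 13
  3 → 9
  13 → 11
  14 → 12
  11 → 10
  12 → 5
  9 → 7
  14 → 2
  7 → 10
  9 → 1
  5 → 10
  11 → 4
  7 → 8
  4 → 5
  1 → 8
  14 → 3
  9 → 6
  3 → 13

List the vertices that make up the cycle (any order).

1, 2, 4, 5, 11, 13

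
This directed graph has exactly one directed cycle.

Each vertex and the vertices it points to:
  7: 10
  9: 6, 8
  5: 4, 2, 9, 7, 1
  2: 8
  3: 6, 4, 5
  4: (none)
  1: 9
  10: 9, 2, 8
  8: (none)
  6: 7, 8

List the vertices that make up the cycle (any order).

6, 7, 9, 10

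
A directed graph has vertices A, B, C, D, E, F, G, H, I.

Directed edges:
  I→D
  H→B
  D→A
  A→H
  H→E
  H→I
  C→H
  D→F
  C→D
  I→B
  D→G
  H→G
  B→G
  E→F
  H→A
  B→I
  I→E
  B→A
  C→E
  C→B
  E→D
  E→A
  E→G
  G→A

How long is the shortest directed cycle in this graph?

2

For each vertex v, BFS finds the shortest path from v back to v.
The shortest such closed walk is H → A → H, length 2.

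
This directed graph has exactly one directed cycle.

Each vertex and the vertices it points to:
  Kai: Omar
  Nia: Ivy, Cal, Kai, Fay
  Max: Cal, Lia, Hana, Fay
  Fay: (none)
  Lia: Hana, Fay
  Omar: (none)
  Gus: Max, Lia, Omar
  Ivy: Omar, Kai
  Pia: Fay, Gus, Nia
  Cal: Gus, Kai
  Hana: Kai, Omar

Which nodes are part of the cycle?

DFS with gray/black marking from Cal:
Cal gray
  Gus gray
    Max gray
      Max→Cal: Cal is gray → back edge
Back edge closes the cycle Cal → Gus → Max → Cal; its vertices are {Cal, Gus, Max}.

Cal, Gus, Max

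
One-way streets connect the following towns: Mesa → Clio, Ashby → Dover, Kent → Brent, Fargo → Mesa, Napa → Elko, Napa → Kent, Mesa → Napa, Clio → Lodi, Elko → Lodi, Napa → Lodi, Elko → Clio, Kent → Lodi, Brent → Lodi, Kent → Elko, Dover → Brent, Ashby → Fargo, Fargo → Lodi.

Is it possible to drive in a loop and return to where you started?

No

DFS with white/gray/black marking, starting from Kent:
Kent gray
  Lodi gray
  Lodi black
  Brent gray
    Brent→Lodi: Lodi black — skip
  Brent black
  Elko gray
    Elko→Lodi: Lodi black — skip
    Clio gray
      Clio→Lodi: Lodi black — skip
    Clio black
  Elko black
Kent black
Dover gray
  Dover→Brent: Brent black — skip
Dover black
Napa gray
  Napa→Lodi: Lodi black — skip
  Napa→Kent: Kent black — skip
  Napa→Elko: Elko black — skip
Napa black
Fargo gray
  Fargo→Lodi: Lodi black — skip
  Mesa gray
    Mesa→Clio: Clio black — skip
    Mesa→Napa: Napa black — skip
  Mesa black
Fargo black
Ashby gray
  Ashby→Dover: Dover black — skip
  Ashby→Fargo: Fargo black — skip
Ashby black
Every edge goes to a white or black vertex — no back edge, so the graph is acyclic.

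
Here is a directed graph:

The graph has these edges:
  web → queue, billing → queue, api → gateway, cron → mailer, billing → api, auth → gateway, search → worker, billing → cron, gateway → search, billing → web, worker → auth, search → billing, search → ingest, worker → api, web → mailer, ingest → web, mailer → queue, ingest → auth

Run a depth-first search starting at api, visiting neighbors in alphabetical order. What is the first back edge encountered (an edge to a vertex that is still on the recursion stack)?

DFS from api (visiting neighbors in alphabetical order); mark gray on enter, black on exit:
api gray
  gateway gray
    search gray
      billing gray
        billing→api: api is gray → back edge
First back edge: billing → api.

billing→api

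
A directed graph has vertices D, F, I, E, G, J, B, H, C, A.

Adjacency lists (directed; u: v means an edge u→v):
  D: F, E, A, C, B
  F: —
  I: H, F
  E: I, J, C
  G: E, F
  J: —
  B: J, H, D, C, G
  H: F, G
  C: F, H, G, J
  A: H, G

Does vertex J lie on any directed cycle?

No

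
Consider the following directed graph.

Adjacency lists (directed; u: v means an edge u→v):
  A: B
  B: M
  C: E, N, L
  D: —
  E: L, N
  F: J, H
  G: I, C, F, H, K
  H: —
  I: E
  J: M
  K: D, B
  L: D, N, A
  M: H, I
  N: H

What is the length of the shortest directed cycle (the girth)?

6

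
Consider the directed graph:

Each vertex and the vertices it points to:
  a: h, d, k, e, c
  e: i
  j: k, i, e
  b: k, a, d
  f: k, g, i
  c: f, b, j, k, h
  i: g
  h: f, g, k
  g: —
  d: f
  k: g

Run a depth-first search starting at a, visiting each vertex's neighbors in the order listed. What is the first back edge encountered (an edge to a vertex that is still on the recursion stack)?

b->a

DFS from a (visiting each vertex's neighbors in the order listed); mark gray on enter, black on exit:
a gray
  h gray
    f gray
      k gray
        g gray
        g black
      k black
      f→g: g black — skip
      i gray
        i→g: g black — skip
      i black
    f black
    h→g: g black — skip
    h→k: k black — skip
  h black
  d gray
    d→f: f black — skip
  d black
  a→k: k black — skip
  e gray
    e→i: i black — skip
  e black
  c gray
    c→f: f black — skip
    b gray
      b→k: k black — skip
      b→a: a is gray → back edge
First back edge: b → a.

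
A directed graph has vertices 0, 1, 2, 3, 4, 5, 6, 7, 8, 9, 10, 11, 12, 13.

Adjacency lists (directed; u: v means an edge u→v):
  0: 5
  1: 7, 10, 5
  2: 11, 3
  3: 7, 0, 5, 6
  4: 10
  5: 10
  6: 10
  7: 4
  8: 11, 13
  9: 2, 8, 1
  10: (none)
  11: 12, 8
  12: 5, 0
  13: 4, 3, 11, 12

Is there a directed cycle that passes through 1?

No

1 lies on a cycle iff there is a path from 1 back to itself.
Exploring from 1, it never reaches itself; equivalently, its strongly connected component is a singleton.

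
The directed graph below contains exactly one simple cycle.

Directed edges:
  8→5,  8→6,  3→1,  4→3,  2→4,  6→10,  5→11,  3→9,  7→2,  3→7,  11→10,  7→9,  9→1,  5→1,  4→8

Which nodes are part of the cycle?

DFS with gray/black marking from 7:
7 gray
  9 gray
    1 gray
    1 black
  9 black
  2 gray
    4 gray
      8 gray
        6 gray
          10 gray
          10 black
        6 black
        5 gray
          5→1: 1 black — skip
          11 gray
            11→10: 10 black — skip
          11 black
        5 black
      8 black
      3 gray
        3→1: 1 black — skip
        3→9: 9 black — skip
        3→7: 7 is gray → back edge
Back edge closes the cycle 7 → 2 → 4 → 3 → 7; its vertices are {2, 3, 4, 7}.

2, 3, 4, 7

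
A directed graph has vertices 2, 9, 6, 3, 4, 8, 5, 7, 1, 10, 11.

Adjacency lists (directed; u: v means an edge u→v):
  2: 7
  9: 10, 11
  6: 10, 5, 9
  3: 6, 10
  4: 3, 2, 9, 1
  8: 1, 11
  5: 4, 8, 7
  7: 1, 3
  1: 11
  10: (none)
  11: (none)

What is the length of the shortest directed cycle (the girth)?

For each vertex v, BFS finds the shortest path from v back to v.
The shortest such closed walk is 5 → 4 → 3 → 6 → 5, length 4.

4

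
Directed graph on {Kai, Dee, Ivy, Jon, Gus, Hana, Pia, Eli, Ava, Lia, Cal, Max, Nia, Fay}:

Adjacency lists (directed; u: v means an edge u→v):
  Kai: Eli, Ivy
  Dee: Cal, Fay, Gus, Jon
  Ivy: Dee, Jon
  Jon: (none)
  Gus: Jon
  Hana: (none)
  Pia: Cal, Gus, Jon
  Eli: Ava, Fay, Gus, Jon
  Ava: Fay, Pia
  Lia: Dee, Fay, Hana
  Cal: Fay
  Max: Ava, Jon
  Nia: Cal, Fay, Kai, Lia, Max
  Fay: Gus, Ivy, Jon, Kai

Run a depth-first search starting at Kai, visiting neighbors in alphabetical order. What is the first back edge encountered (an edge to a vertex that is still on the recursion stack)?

Cal→Fay

DFS from Kai (visiting neighbors in alphabetical order); mark gray on enter, black on exit:
Kai gray
  Eli gray
    Ava gray
      Fay gray
        Gus gray
          Jon gray
          Jon black
        Gus black
        Ivy gray
          Dee gray
            Cal gray
              Cal→Fay: Fay is gray → back edge
First back edge: Cal → Fay.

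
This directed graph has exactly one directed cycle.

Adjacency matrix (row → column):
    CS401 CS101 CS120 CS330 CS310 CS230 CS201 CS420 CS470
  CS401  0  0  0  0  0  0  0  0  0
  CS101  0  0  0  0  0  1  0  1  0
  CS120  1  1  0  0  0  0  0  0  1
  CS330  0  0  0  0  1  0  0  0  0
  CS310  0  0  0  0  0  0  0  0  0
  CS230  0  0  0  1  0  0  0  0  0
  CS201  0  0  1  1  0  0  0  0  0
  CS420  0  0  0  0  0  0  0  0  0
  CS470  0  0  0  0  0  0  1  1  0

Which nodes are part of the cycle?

CS120, CS201, CS470

DFS with gray/black marking from CS120:
CS120 gray
  CS470 gray
    CS201 gray
      CS201→CS120: CS120 is gray → back edge
Back edge closes the cycle CS120 → CS470 → CS201 → CS120; its vertices are {CS120, CS201, CS470}.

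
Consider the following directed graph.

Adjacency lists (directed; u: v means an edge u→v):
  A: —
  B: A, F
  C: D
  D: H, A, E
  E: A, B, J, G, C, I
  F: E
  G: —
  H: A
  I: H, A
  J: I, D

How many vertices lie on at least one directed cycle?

6

A vertex is on a directed cycle iff it belongs to a strongly connected component of size ≥ 2 (or has a self-loop).
The vertices on cycles are {B, C, D, E, F, J} — 6 in total.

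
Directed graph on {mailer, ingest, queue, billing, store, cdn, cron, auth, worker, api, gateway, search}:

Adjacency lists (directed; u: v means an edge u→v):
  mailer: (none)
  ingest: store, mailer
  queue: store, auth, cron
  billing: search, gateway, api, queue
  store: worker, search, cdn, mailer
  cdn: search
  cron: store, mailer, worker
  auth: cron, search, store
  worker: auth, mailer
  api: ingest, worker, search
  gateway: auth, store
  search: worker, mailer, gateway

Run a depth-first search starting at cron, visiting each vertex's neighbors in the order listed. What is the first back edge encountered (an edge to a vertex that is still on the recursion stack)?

DFS from cron (visiting each vertex's neighbors in the order listed); mark gray on enter, black on exit:
cron gray
  store gray
    worker gray
      auth gray
        auth→cron: cron is gray → back edge
First back edge: auth → cron.

auth->cron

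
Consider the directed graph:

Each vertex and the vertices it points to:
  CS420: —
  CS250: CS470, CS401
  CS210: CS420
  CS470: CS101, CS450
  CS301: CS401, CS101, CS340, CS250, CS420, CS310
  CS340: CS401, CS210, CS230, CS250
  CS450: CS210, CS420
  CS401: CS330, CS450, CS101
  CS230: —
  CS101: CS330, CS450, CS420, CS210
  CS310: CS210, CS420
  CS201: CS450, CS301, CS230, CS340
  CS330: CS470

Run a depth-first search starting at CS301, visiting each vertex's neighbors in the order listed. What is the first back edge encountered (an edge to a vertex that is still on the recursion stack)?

CS101->CS330

DFS from CS301 (visiting each vertex's neighbors in the order listed); mark gray on enter, black on exit:
CS301 gray
  CS401 gray
    CS330 gray
      CS470 gray
        CS101 gray
          CS101→CS330: CS330 is gray → back edge
First back edge: CS101 → CS330.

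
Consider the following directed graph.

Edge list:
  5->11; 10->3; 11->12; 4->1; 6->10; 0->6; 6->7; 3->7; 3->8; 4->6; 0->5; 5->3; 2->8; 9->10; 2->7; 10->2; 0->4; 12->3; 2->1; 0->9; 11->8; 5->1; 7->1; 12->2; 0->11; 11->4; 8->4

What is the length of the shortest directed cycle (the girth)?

5

For each vertex v, BFS finds the shortest path from v back to v.
The shortest such closed walk is 6 → 10 → 2 → 8 → 4 → 6, length 5.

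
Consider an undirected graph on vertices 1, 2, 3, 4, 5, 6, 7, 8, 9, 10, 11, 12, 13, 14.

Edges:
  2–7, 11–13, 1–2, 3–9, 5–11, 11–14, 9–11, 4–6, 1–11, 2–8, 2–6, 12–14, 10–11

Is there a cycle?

No

DFS, tracking each vertex's parent; an edge to a visited non-parent vertex closes a cycle.
Start from 12:
visit 12 (parent –)
  visit 14 (parent 12)
    14–12: parent, skip
    visit 11 (parent 14)
      visit 1 (parent 11)
        1–11: parent, skip
        visit 2 (parent 1)
          visit 7 (parent 2)
            7–2: parent, skip
          2–1: parent, skip
          visit 8 (parent 2)
            8–2: parent, skip
          visit 6 (parent 2)
            6–2: parent, skip
            visit 4 (parent 6)
              4–6: parent, skip
      visit 9 (parent 11)
        visit 3 (parent 9)
          3–9: parent, skip
        9–11: parent, skip
      11–14: parent, skip
      visit 5 (parent 11)
        5–11: parent, skip
      visit 10 (parent 11)
        10–11: parent, skip
      visit 13 (parent 11)
        13–11: parent, skip
No non-parent visited neighbor found — the graph is a forest.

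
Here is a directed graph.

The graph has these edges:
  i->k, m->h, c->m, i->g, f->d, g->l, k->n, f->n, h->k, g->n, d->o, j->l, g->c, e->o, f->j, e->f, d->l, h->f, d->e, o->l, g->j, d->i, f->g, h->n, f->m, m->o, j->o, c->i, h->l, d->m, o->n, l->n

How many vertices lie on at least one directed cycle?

A vertex is on a directed cycle iff it belongs to a strongly connected component of size ≥ 2 (or has a self-loop).
The vertices on cycles are {c, d, e, f, g, h, i, m} — 8 in total.

8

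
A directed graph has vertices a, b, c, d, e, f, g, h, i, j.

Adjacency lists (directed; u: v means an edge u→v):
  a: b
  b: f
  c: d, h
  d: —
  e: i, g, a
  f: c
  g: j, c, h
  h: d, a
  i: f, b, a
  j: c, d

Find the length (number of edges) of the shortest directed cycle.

5

For each vertex v, BFS finds the shortest path from v back to v.
The shortest such closed walk is a → b → f → c → h → a, length 5.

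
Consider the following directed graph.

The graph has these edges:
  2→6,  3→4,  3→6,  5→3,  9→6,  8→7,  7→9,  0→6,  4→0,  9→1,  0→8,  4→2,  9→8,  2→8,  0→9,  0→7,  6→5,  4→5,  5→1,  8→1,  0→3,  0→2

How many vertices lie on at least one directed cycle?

9

A vertex is on a directed cycle iff it belongs to a strongly connected component of size ≥ 2 (or has a self-loop).
The vertices on cycles are {0, 2, 3, 4, 5, 6, 7, 8, 9} — 9 in total.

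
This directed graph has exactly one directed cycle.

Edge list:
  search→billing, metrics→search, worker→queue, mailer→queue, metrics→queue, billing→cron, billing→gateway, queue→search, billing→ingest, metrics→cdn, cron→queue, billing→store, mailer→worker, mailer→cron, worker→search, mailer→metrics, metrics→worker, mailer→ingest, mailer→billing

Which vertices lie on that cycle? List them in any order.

DFS with gray/black marking from billing:
billing gray
  gateway gray
  gateway black
  cron gray
    queue gray
      search gray
        search→billing: billing is gray → back edge
Back edge closes the cycle billing → cron → queue → search → billing; its vertices are {cron, queue, search, billing}.

cron, queue, search, billing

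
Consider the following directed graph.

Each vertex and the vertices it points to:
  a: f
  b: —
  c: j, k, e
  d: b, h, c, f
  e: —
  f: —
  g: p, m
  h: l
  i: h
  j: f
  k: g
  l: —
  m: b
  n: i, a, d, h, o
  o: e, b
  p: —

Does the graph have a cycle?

DFS with white/gray/black marking, starting from l:
l gray
l black
a gray
  f gray
  f black
a black
b gray
b black
c gray
  j gray
    j→f: f black — skip
  j black
  k gray
    g gray
      p gray
      p black
      m gray
        m→b: b black — skip
      m black
    g black
  k black
  e gray
  e black
c black
d gray
  d→b: b black — skip
  h gray
    h→l: l black — skip
  h black
  d→c: c black — skip
  d→f: f black — skip
d black
i gray
  i→h: h black — skip
i black
n gray
  n→i: i black — skip
  n→a: a black — skip
  n→d: d black — skip
  n→h: h black — skip
  o gray
    o→e: e black — skip
    o→b: b black — skip
  o black
n black
Every edge goes to a white or black vertex — no back edge, so the graph is acyclic.

No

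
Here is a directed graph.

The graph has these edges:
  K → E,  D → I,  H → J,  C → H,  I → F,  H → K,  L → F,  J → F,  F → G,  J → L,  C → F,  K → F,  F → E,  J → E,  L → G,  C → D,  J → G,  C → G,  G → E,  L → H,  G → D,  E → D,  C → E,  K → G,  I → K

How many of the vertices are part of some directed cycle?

A vertex is on a directed cycle iff it belongs to a strongly connected component of size ≥ 2 (or has a self-loop).
The vertices on cycles are {D, E, F, G, H, I, J, K, L} — 9 in total.

9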